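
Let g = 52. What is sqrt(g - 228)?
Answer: 4*I*sqrt(11) ≈ 13.266*I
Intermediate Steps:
sqrt(g - 228) = sqrt(52 - 228) = sqrt(-176) = 4*I*sqrt(11)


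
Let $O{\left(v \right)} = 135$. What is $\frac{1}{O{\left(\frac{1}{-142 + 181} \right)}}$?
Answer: $\frac{1}{135} \approx 0.0074074$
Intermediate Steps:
$\frac{1}{O{\left(\frac{1}{-142 + 181} \right)}} = \frac{1}{135}$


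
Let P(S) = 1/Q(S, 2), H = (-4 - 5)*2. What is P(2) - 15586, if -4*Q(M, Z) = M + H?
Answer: -62343/4 ≈ -15586.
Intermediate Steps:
H = -18 (H = -9*2 = -18)
Q(M, Z) = 9/2 - M/4 (Q(M, Z) = -(M - 18)/4 = -(-18 + M)/4 = 9/2 - M/4)
P(S) = 1/(9/2 - S/4)
P(2) - 15586 = -4/(-18 + 2) - 15586 = -4/(-16) - 15586 = -4*(-1/16) - 15586 = ¼ - 15586 = -62343/4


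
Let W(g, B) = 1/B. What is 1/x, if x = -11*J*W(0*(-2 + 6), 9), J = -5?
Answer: 9/55 ≈ 0.16364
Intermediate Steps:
x = 55/9 (x = -(-55)/9 = -11*(-5/9) = 55/9 ≈ 6.1111)
1/x = 1/(55/9) = 9/55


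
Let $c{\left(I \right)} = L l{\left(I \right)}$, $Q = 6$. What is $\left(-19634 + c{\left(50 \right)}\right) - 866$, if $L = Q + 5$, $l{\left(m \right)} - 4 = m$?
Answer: $-19906$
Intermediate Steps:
$l{\left(m \right)} = 4 + m$
$L = 11$ ($L = 6 + 5 = 11$)
$c{\left(I \right)} = 44 + 11 I$ ($c{\left(I \right)} = 11 \left(4 + I\right) = 44 + 11 I$)
$\left(-19634 + c{\left(50 \right)}\right) - 866 = \left(-19634 + \left(44 + 11 \cdot 50\right)\right) - 866 = \left(-19634 + \left(44 + 550\right)\right) - 866 = \left(-19634 + 594\right) - 866 = -19040 - 866 = -19906$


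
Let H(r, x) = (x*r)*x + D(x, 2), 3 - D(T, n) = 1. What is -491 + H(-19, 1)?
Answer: -508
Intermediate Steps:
D(T, n) = 2 (D(T, n) = 3 - 1*1 = 3 - 1 = 2)
H(r, x) = 2 + r*x² (H(r, x) = (x*r)*x + 2 = (r*x)*x + 2 = r*x² + 2 = 2 + r*x²)
-491 + H(-19, 1) = -491 + (2 - 19*1²) = -491 + (2 - 19*1) = -491 + (2 - 19) = -491 - 17 = -508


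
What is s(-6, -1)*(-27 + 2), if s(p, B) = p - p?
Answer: 0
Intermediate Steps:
s(p, B) = 0
s(-6, -1)*(-27 + 2) = 0*(-27 + 2) = 0*(-25) = 0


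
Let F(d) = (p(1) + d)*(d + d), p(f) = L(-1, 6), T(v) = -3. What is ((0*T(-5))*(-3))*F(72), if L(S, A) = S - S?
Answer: 0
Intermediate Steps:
L(S, A) = 0
p(f) = 0
F(d) = 2*d² (F(d) = (0 + d)*(d + d) = d*(2*d) = 2*d²)
((0*T(-5))*(-3))*F(72) = ((0*(-3))*(-3))*(2*72²) = (0*(-3))*(2*5184) = 0*10368 = 0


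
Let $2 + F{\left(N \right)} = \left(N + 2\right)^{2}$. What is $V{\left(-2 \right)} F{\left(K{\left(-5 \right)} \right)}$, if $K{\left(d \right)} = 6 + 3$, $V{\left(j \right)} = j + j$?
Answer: $-476$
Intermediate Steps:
$V{\left(j \right)} = 2 j$
$K{\left(d \right)} = 9$
$F{\left(N \right)} = -2 + \left(2 + N\right)^{2}$ ($F{\left(N \right)} = -2 + \left(N + 2\right)^{2} = -2 + \left(2 + N\right)^{2}$)
$V{\left(-2 \right)} F{\left(K{\left(-5 \right)} \right)} = 2 \left(-2\right) \left(-2 + \left(2 + 9\right)^{2}\right) = - 4 \left(-2 + 11^{2}\right) = - 4 \left(-2 + 121\right) = \left(-4\right) 119 = -476$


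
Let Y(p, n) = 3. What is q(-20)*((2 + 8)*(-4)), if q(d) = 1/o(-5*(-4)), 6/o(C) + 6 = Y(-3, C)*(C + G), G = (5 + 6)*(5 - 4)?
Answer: -580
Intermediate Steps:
G = 11 (G = 11*1 = 11)
o(C) = 6/(27 + 3*C) (o(C) = 6/(-6 + 3*(C + 11)) = 6/(-6 + 3*(11 + C)) = 6/(-6 + (33 + 3*C)) = 6/(27 + 3*C))
q(d) = 29/2 (q(d) = 1/(2/(9 - 5*(-4))) = 1/(2/(9 + 20)) = 1/(2/29) = 29/2)
q(-20)*((2 + 8)*(-4)) = 29*((2 + 8)*(-4))/2 = 29*(10*(-4))/2 = (29/2)*(-40) = -580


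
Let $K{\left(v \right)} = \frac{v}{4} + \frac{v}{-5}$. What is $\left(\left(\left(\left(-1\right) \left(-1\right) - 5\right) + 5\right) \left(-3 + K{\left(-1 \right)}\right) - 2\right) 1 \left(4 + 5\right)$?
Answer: $- \frac{909}{20} \approx -45.45$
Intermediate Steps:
$K{\left(v \right)} = \frac{v}{20}$ ($K{\left(v \right)} = v \frac{1}{4} + v \left(- \frac{1}{5}\right) = \frac{v}{4} - \frac{v}{5} = \frac{v}{20}$)
$\left(\left(\left(\left(-1\right) \left(-1\right) - 5\right) + 5\right) \left(-3 + K{\left(-1 \right)}\right) - 2\right) 1 \left(4 + 5\right) = \left(\left(\left(\left(-1\right) \left(-1\right) - 5\right) + 5\right) \left(-3 + \frac{1}{20} \left(-1\right)\right) - 2\right) 1 \left(4 + 5\right) = \left(\left(\left(1 - 5\right) + 5\right) \left(-3 - \frac{1}{20}\right) - 2\right) 1 \cdot 9 = \left(\left(-4 + 5\right) \left(- \frac{61}{20}\right) - 2\right) 9 = \left(1 \left(- \frac{61}{20}\right) - 2\right) 9 = \left(- \frac{61}{20} - 2\right) 9 = \left(- \frac{101}{20}\right) 9 = - \frac{909}{20}$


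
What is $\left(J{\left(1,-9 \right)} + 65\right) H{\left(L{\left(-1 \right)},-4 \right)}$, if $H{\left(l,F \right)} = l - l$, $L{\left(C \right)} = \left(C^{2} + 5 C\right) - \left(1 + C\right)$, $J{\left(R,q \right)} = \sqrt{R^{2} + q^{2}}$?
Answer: $0$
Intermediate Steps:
$L{\left(C \right)} = -1 + C^{2} + 4 C$
$H{\left(l,F \right)} = 0$
$\left(J{\left(1,-9 \right)} + 65\right) H{\left(L{\left(-1 \right)},-4 \right)} = \left(\sqrt{1^{2} + \left(-9\right)^{2}} + 65\right) 0 = \left(\sqrt{1 + 81} + 65\right) 0 = \left(\sqrt{82} + 65\right) 0 = \left(65 + \sqrt{82}\right) 0 = 0$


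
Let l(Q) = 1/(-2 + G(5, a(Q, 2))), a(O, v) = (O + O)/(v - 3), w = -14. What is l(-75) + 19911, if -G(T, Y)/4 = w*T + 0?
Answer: 5535259/278 ≈ 19911.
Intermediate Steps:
a(O, v) = 2*O/(-3 + v) (a(O, v) = (2*O)/(-3 + v) = 2*O/(-3 + v))
G(T, Y) = 56*T (G(T, Y) = -4*(-14*T + 0) = -(-56)*T = 56*T)
l(Q) = 1/278 (l(Q) = 1/(-2 + 56*5) = 1/(-2 + 280) = 1/278)
l(-75) + 19911 = 1/278 + 19911 = 5535259/278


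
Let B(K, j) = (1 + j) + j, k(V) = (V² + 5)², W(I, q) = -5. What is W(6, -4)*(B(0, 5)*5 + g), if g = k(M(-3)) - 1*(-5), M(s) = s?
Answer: -1280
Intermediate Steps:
k(V) = (5 + V²)²
B(K, j) = 1 + 2*j
g = 201 (g = (5 + (-3)²)² - 1*(-5) = (5 + 9)² + 5 = 14² + 5 = 196 + 5 = 201)
W(6, -4)*(B(0, 5)*5 + g) = -5*((1 + 2*5)*5 + 201) = -5*((1 + 10)*5 + 201) = -5*(11*5 + 201) = -5*(55 + 201) = -5*256 = -1280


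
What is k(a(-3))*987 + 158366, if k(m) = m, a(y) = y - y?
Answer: 158366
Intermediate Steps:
a(y) = 0
k(a(-3))*987 + 158366 = 0*987 + 158366 = 0 + 158366 = 158366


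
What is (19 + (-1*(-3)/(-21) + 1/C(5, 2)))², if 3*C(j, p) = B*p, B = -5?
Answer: 1687401/4900 ≈ 344.37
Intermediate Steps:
C(j, p) = -5*p/3 (C(j, p) = (-5*p)/3 = -5*p/3)
(19 + (-1*(-3)/(-21) + 1/C(5, 2)))² = (19 + (-1*(-3)/(-21) + 1/(-5/3*2)))² = (19 + (3*(-1/21) + 1/(-10/3)))² = (19 + (-⅐ + 1*(-3/10)))² = (19 + (-⅐ - 3/10))² = (19 - 31/70)² = (1299/70)² = 1687401/4900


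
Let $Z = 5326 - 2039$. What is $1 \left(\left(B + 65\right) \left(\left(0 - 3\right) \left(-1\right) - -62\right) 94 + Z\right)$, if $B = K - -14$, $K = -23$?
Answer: $345447$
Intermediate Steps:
$B = -9$ ($B = -23 - -14 = -23 + 14 = -9$)
$Z = 3287$
$1 \left(\left(B + 65\right) \left(\left(0 - 3\right) \left(-1\right) - -62\right) 94 + Z\right) = 1 \left(\left(-9 + 65\right) \left(\left(0 - 3\right) \left(-1\right) - -62\right) 94 + 3287\right) = 1 \left(56 \left(\left(-3\right) \left(-1\right) + 62\right) 94 + 3287\right) = 1 \left(56 \left(3 + 62\right) 94 + 3287\right) = 1 \left(56 \cdot 65 \cdot 94 + 3287\right) = 1 \left(3640 \cdot 94 + 3287\right) = 1 \left(342160 + 3287\right) = 1 \cdot 345447 = 345447$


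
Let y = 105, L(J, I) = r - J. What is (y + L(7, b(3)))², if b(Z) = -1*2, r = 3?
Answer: 10201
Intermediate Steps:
b(Z) = -2
L(J, I) = 3 - J
(y + L(7, b(3)))² = (105 + (3 - 1*7))² = (105 + (3 - 7))² = (105 - 4)² = 101² = 10201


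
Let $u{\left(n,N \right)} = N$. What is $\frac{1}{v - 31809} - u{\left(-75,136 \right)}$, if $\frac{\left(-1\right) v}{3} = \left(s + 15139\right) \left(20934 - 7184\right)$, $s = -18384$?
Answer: $- \frac{18200123975}{133824441} \approx -136.0$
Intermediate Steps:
$v = 133856250$ ($v = - 3 \left(-18384 + 15139\right) \left(20934 - 7184\right) = - 3 \left(\left(-3245\right) 13750\right) = \left(-3\right) \left(-44618750\right) = 133856250$)
$\frac{1}{v - 31809} - u{\left(-75,136 \right)} = \frac{1}{133856250 - 31809} - 136 = \frac{1}{133824441} - 136 = - \frac{18200123975}{133824441}$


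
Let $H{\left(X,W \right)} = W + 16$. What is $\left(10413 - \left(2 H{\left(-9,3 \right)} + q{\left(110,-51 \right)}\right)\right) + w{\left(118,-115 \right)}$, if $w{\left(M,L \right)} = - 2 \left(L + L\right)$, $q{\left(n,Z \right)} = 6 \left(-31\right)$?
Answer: $11021$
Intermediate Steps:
$H{\left(X,W \right)} = 16 + W$
$q{\left(n,Z \right)} = -186$
$w{\left(M,L \right)} = - 4 L$ ($w{\left(M,L \right)} = - 2 \cdot 2 L = - 4 L$)
$\left(10413 - \left(2 H{\left(-9,3 \right)} + q{\left(110,-51 \right)}\right)\right) + w{\left(118,-115 \right)} = \left(10413 - \left(-186 + 2 \left(16 + 3\right)\right)\right) - -460 = \left(10413 + \left(\left(-2\right) 19 + 186\right)\right) + 460 = \left(10413 + \left(-38 + 186\right)\right) + 460 = \left(10413 + 148\right) + 460 = 10561 + 460 = 11021$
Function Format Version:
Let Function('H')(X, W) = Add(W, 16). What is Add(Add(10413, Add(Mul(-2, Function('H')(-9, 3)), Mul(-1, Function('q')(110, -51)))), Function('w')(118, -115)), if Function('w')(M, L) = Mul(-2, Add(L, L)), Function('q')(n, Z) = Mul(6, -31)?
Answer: 11021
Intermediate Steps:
Function('H')(X, W) = Add(16, W)
Function('q')(n, Z) = -186
Function('w')(M, L) = Mul(-4, L) (Function('w')(M, L) = Mul(-2, Mul(2, L)) = Mul(-4, L))
Add(Add(10413, Add(Mul(-2, Function('H')(-9, 3)), Mul(-1, Function('q')(110, -51)))), Function('w')(118, -115)) = Add(Add(10413, Add(Mul(-2, Add(16, 3)), Mul(-1, -186))), Mul(-4, -115)) = Add(Add(10413, Add(Mul(-2, 19), 186)), 460) = Add(Add(10413, Add(-38, 186)), 460) = Add(Add(10413, 148), 460) = Add(10561, 460) = 11021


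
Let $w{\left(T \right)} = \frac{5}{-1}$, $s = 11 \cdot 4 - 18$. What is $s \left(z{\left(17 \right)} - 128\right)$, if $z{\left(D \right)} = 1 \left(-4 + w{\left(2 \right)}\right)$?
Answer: $-3562$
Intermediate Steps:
$s = 26$ ($s = 44 - 18 = 26$)
$w{\left(T \right)} = -5$ ($w{\left(T \right)} = 5 \left(-1\right) = -5$)
$z{\left(D \right)} = -9$ ($z{\left(D \right)} = 1 \left(-4 - 5\right) = 1 \left(-9\right) = -9$)
$s \left(z{\left(17 \right)} - 128\right) = 26 \left(-9 - 128\right) = 26 \left(-137\right) = -3562$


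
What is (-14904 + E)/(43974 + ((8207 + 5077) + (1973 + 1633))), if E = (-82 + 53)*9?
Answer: -5055/20288 ≈ -0.24916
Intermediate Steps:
E = -261 (E = -29*9 = -261)
(-14904 + E)/(43974 + ((8207 + 5077) + (1973 + 1633))) = (-14904 - 261)/(43974 + ((8207 + 5077) + (1973 + 1633))) = -15165/(43974 + (13284 + 3606)) = -15165/(43974 + 16890) = -15165/60864 = -15165*1/60864 = -5055/20288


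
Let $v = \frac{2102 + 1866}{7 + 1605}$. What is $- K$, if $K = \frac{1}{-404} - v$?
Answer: $\frac{12941}{5252} \approx 2.464$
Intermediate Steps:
$v = \frac{32}{13}$ ($v = \frac{3968}{1612} = 3968 \cdot \frac{1}{1612} = \frac{32}{13} \approx 2.4615$)
$K = - \frac{12941}{5252}$ ($K = \frac{1}{-404} - \frac{32}{13} = - \frac{1}{404} - \frac{32}{13} = - \frac{12941}{5252} \approx -2.464$)
$- K = \left(-1\right) \left(- \frac{12941}{5252}\right) = \frac{12941}{5252}$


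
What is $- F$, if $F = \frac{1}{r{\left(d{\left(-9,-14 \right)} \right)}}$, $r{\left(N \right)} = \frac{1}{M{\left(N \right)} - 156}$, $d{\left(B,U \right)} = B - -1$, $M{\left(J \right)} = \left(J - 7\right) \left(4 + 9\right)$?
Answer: $351$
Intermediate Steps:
$M{\left(J \right)} = -91 + 13 J$ ($M{\left(J \right)} = \left(-7 + J\right) 13 = -91 + 13 J$)
$d{\left(B,U \right)} = 1 + B$ ($d{\left(B,U \right)} = B + 1 = 1 + B$)
$r{\left(N \right)} = \frac{1}{-247 + 13 N}$ ($r{\left(N \right)} = \frac{1}{\left(-91 + 13 N\right) - 156} = \frac{1}{-247 + 13 N}$)
$F = -351$ ($F = \frac{1}{\frac{1}{13} \frac{1}{-19 + \left(1 - 9\right)}} = \frac{1}{\frac{1}{13} \frac{1}{-19 - 8}} = \frac{1}{\frac{1}{13} \frac{1}{-27}} = \frac{1}{\frac{1}{13} \left(- \frac{1}{27}\right)} = \frac{1}{- \frac{1}{351}} = -351$)
$- F = \left(-1\right) \left(-351\right) = 351$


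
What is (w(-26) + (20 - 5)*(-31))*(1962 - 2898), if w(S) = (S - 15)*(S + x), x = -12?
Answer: -1023048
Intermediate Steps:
w(S) = (-15 + S)*(-12 + S) (w(S) = (S - 15)*(S - 12) = (-15 + S)*(-12 + S))
(w(-26) + (20 - 5)*(-31))*(1962 - 2898) = ((180 + (-26)² - 27*(-26)) + (20 - 5)*(-31))*(1962 - 2898) = ((180 + 676 + 702) + 15*(-31))*(-936) = (1558 - 465)*(-936) = 1093*(-936) = -1023048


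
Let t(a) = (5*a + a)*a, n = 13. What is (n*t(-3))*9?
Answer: 6318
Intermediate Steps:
t(a) = 6*a**2 (t(a) = (6*a)*a = 6*a**2)
(n*t(-3))*9 = (13*(6*(-3)**2))*9 = (13*(6*9))*9 = (13*54)*9 = 702*9 = 6318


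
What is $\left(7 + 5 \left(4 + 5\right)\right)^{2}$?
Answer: $2704$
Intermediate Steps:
$\left(7 + 5 \left(4 + 5\right)\right)^{2} = \left(7 + 5 \cdot 9\right)^{2} = \left(7 + 45\right)^{2} = 52^{2} = 2704$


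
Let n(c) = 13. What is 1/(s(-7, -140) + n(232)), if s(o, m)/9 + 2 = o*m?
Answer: 1/8815 ≈ 0.00011344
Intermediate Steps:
s(o, m) = -18 + 9*m*o (s(o, m) = -18 + 9*(o*m) = -18 + 9*(m*o) = -18 + 9*m*o)
1/(s(-7, -140) + n(232)) = 1/((-18 + 9*(-140)*(-7)) + 13) = 1/((-18 + 8820) + 13) = 1/(8802 + 13) = 1/8815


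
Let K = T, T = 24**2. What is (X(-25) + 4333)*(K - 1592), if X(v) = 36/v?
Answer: -110021624/25 ≈ -4.4009e+6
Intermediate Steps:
T = 576
K = 576
(X(-25) + 4333)*(K - 1592) = (36/(-25) + 4333)*(576 - 1592) = (36*(-1/25) + 4333)*(-1016) = (-36/25 + 4333)*(-1016) = (108289/25)*(-1016) = -110021624/25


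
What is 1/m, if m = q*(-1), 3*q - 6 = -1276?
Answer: 3/1270 ≈ 0.0023622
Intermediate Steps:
q = -1270/3 (q = 2 + (⅓)*(-1276) = 2 - 1276/3 = -1270/3 ≈ -423.33)
m = 1270/3 (m = -1270/3*(-1) = 1270/3 ≈ 423.33)
1/m = 1/(1270/3) = 3/1270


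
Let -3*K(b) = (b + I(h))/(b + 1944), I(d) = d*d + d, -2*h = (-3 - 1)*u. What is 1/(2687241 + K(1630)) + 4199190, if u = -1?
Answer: 20164927758491837/4802099395 ≈ 4.1992e+6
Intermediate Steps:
h = -2 (h = -(-3 - 1)*(-1)/2 = -(-2)*(-1) = -½*4 = -2)
I(d) = d + d² (I(d) = d² + d = d + d²)
K(b) = -(2 + b)/(3*(1944 + b)) (K(b) = -(b - 2*(1 - 2))/(3*(b + 1944)) = -(b - 2*(-1))/(3*(1944 + b)) = -(b + 2)/(3*(1944 + b)) = -(2 + b)/(3*(1944 + b)))
1/(2687241 + K(1630)) + 4199190 = 1/(2687241 + (-2 - 1*1630)/(3*(1944 + 1630))) + 4199190 = 1/(2687241 + (⅓)*(-2 - 1630)/3574) + 4199190 = 1/(2687241 + (⅓)*(1/3574)*(-1632)) + 4199190 = 1/(2687241 - 272/1787) + 4199190 = 1/(4802099395/1787) + 4199190 = 1787/4802099395 + 4199190 = 20164927758491837/4802099395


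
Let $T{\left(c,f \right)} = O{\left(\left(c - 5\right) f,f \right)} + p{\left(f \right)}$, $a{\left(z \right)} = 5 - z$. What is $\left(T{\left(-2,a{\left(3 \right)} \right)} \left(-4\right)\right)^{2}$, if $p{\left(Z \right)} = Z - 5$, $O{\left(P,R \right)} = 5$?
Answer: $64$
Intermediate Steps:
$p{\left(Z \right)} = -5 + Z$
$T{\left(c,f \right)} = f$ ($T{\left(c,f \right)} = 5 + \left(-5 + f\right) = f$)
$\left(T{\left(-2,a{\left(3 \right)} \right)} \left(-4\right)\right)^{2} = \left(\left(5 - 3\right) \left(-4\right)\right)^{2} = \left(2 \left(-4\right)\right)^{2} = \left(-8\right)^{2} = 64$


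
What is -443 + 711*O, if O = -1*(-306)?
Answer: 217123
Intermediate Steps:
O = 306
-443 + 711*O = -443 + 711*306 = -443 + 217566 = 217123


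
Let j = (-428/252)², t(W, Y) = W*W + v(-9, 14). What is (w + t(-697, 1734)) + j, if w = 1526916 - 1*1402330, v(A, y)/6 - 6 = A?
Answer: 2422597762/3969 ≈ 6.1038e+5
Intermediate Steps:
v(A, y) = 36 + 6*A
t(W, Y) = -18 + W² (t(W, Y) = W*W + (36 + 6*(-9)) = W² + (36 - 54) = W² - 18 = -18 + W²)
j = 11449/3969 (j = (-428*1/252)² = (-107/63)² = 11449/3969 ≈ 2.8846)
w = 124586 (w = 1526916 - 1402330 = 124586)
(w + t(-697, 1734)) + j = (124586 + (-18 + (-697)²)) + 11449/3969 = (124586 + (-18 + 485809)) + 11449/3969 = (124586 + 485791) + 11449/3969 = 610377 + 11449/3969 = 2422597762/3969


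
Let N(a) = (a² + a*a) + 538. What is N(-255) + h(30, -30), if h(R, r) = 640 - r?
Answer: 131258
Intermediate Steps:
N(a) = 538 + 2*a² (N(a) = (a² + a²) + 538 = 2*a² + 538 = 538 + 2*a²)
N(-255) + h(30, -30) = (538 + 2*(-255)²) + (640 - 1*(-30)) = (538 + 2*65025) + (640 + 30) = (538 + 130050) + 670 = 130588 + 670 = 131258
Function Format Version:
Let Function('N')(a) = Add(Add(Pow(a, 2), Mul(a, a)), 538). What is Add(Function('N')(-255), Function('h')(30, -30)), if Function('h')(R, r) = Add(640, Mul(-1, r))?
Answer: 131258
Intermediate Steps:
Function('N')(a) = Add(538, Mul(2, Pow(a, 2))) (Function('N')(a) = Add(Add(Pow(a, 2), Pow(a, 2)), 538) = Add(Mul(2, Pow(a, 2)), 538) = Add(538, Mul(2, Pow(a, 2))))
Add(Function('N')(-255), Function('h')(30, -30)) = Add(Add(538, Mul(2, Pow(-255, 2))), Add(640, Mul(-1, -30))) = Add(Add(538, Mul(2, 65025)), Add(640, 30)) = Add(Add(538, 130050), 670) = Add(130588, 670) = 131258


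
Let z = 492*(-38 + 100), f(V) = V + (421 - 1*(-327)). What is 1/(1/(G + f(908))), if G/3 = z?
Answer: 93168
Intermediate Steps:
f(V) = 748 + V (f(V) = V + (421 + 327) = V + 748 = 748 + V)
z = 30504 (z = 492*62 = 30504)
G = 91512 (G = 3*30504 = 91512)
1/(1/(G + f(908))) = 1/(1/(91512 + (748 + 908))) = 1/(1/(91512 + 1656)) = 1/(1/93168) = 93168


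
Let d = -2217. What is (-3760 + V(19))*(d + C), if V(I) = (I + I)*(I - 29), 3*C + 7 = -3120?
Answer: 13493640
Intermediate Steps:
C = -3127/3 (C = -7/3 + (⅓)*(-3120) = -7/3 - 1040 = -3127/3 ≈ -1042.3)
V(I) = 2*I*(-29 + I) (V(I) = (2*I)*(-29 + I) = 2*I*(-29 + I))
(-3760 + V(19))*(d + C) = (-3760 + 2*19*(-29 + 19))*(-2217 - 3127/3) = (-3760 + 2*19*(-10))*(-9778/3) = (-3760 - 380)*(-9778/3) = -4140*(-9778/3) = 13493640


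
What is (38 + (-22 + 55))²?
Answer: 5041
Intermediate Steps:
(38 + (-22 + 55))² = (38 + 33)² = 71² = 5041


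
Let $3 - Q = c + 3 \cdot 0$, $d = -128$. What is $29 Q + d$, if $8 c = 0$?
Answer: $-41$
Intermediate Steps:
$c = 0$ ($c = \frac{1}{8} \cdot 0 = 0$)
$Q = 3$ ($Q = 3 - \left(0 + 3 \cdot 0\right) = 3 - \left(0 + 0\right) = 3 - 0 = 3 + 0 = 3$)
$29 Q + d = 29 \cdot 3 - 128 = 87 - 128 = -41$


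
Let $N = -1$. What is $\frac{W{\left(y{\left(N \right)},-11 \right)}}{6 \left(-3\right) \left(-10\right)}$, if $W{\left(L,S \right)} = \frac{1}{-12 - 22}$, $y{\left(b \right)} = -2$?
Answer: $- \frac{1}{6120} \approx -0.0001634$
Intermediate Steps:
$W{\left(L,S \right)} = - \frac{1}{34}$ ($W{\left(L,S \right)} = \frac{1}{-34} = - \frac{1}{34}$)
$\frac{W{\left(y{\left(N \right)},-11 \right)}}{6 \left(-3\right) \left(-10\right)} = - \frac{1}{34 \cdot 6 \left(-3\right) \left(-10\right)} = - \frac{1}{34 \left(\left(-18\right) \left(-10\right)\right)} = - \frac{1}{34 \cdot 180} = \left(- \frac{1}{34}\right) \frac{1}{180} = - \frac{1}{6120}$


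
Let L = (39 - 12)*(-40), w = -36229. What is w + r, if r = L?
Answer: -37309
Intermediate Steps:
L = -1080 (L = 27*(-40) = -1080)
r = -1080
w + r = -36229 - 1080 = -37309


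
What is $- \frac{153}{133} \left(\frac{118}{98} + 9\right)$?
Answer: $- \frac{76500}{6517} \approx -11.739$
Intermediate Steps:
$- \frac{153}{133} \left(\frac{118}{98} + 9\right) = \left(-153\right) \frac{1}{133} \left(118 \cdot \frac{1}{98} + 9\right) = - \frac{153 \left(\frac{59}{49} + 9\right)}{133} = \left(- \frac{153}{133}\right) \frac{500}{49} = - \frac{76500}{6517}$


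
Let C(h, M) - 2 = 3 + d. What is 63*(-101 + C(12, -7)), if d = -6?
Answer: -6426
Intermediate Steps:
C(h, M) = -1 (C(h, M) = 2 + (3 - 6) = 2 - 3 = -1)
63*(-101 + C(12, -7)) = 63*(-101 - 1) = 63*(-102) = -6426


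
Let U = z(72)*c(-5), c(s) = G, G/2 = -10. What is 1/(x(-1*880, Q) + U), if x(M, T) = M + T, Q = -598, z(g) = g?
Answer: -1/2918 ≈ -0.00034270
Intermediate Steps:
G = -20 (G = 2*(-10) = -20)
c(s) = -20
U = -1440 (U = 72*(-20) = -1440)
1/(x(-1*880, Q) + U) = 1/((-1*880 - 598) - 1440) = 1/((-880 - 598) - 1440) = 1/(-1478 - 1440) = 1/(-2918) = -1/2918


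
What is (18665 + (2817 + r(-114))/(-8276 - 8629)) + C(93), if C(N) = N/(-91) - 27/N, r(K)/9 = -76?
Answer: 42383175182/2270905 ≈ 18664.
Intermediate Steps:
r(K) = -684 (r(K) = 9*(-76) = -684)
C(N) = -27/N - N/91 (C(N) = N*(-1/91) - 27/N = -N/91 - 27/N = -27/N - N/91)
(18665 + (2817 + r(-114))/(-8276 - 8629)) + C(93) = (18665 + (2817 - 684)/(-8276 - 8629)) + (-27/93 - 1/91*93) = (18665 + 2133/(-16905)) + (-27*1/93 - 93/91) = (18665 + 2133*(-1/16905)) + (-9/31 - 93/91) = (18665 - 711/5635) - 3702/2821 = 105176564/5635 - 3702/2821 = 42383175182/2270905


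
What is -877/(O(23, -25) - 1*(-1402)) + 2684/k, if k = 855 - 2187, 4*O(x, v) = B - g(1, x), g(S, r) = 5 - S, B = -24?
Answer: -136454/51615 ≈ -2.6437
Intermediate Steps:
O(x, v) = -7 (O(x, v) = (-24 - (5 - 1*1))/4 = (-24 - (5 - 1))/4 = (-24 - 1*4)/4 = (-24 - 4)/4 = (¼)*(-28) = -7)
k = -1332
-877/(O(23, -25) - 1*(-1402)) + 2684/k = -877/(-7 - 1*(-1402)) + 2684/(-1332) = -877/(-7 + 1402) + 2684*(-1/1332) = -877/1395 - 671/333 = -136454/51615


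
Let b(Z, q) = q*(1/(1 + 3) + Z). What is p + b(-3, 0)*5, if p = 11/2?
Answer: 11/2 ≈ 5.5000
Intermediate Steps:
b(Z, q) = q*(¼ + Z) (b(Z, q) = q*(1/4 + Z) = q*(¼ + Z))
p = 11/2 (p = 11*(½) = 11/2 ≈ 5.5000)
p + b(-3, 0)*5 = 11/2 + (0*(¼ - 3))*5 = 11/2 + (0*(-11/4))*5 = 11/2 + 0*5 = 11/2 + 0 = 11/2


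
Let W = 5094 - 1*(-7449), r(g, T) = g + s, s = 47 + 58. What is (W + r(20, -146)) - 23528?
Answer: -10860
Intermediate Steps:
s = 105
r(g, T) = 105 + g (r(g, T) = g + 105 = 105 + g)
W = 12543 (W = 5094 + 7449 = 12543)
(W + r(20, -146)) - 23528 = (12543 + (105 + 20)) - 23528 = (12543 + 125) - 23528 = 12668 - 23528 = -10860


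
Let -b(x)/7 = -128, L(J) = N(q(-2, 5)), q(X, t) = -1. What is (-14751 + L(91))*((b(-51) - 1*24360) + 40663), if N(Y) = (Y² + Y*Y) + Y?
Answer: -253685250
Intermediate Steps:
N(Y) = Y + 2*Y² (N(Y) = (Y² + Y²) + Y = 2*Y² + Y = Y + 2*Y²)
L(J) = 1 (L(J) = -(1 + 2*(-1)) = -(1 - 2) = -1*(-1) = 1)
b(x) = 896 (b(x) = -7*(-128) = 896)
(-14751 + L(91))*((b(-51) - 1*24360) + 40663) = (-14751 + 1)*((896 - 1*24360) + 40663) = -14750*((896 - 24360) + 40663) = -14750*(-23464 + 40663) = -14750*17199 = -253685250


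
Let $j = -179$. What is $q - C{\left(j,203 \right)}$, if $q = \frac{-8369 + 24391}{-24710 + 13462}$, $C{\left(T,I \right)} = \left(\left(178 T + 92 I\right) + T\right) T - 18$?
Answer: $- \frac{13454398819}{5624} \approx -2.3923 \cdot 10^{6}$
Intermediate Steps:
$C{\left(T,I \right)} = -18 + T \left(92 I + 179 T\right)$ ($C{\left(T,I \right)} = \left(\left(92 I + 178 T\right) + T\right) T - 18 = \left(92 I + 179 T\right) T - 18 = T \left(92 I + 179 T\right) - 18 = -18 + T \left(92 I + 179 T\right)$)
$q = - \frac{8011}{5624}$ ($q = \frac{16022}{-11248} = 16022 \left(- \frac{1}{11248}\right) = - \frac{8011}{5624} \approx -1.4244$)
$q - C{\left(j,203 \right)} = - \frac{8011}{5624} - \left(-18 + 179 \left(-179\right)^{2} + 92 \cdot 203 \left(-179\right)\right) = - \frac{8011}{5624} - \left(-18 + 179 \cdot 32041 - 3343004\right) = - \frac{8011}{5624} - \left(-18 + 5735339 - 3343004\right) = - \frac{8011}{5624} - 2392317 = - \frac{13454398819}{5624}$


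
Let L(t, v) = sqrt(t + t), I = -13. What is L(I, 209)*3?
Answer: 3*I*sqrt(26) ≈ 15.297*I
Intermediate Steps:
L(t, v) = sqrt(2)*sqrt(t) (L(t, v) = sqrt(2*t) = sqrt(2)*sqrt(t))
L(I, 209)*3 = (sqrt(2)*sqrt(-13))*3 = (sqrt(2)*(I*sqrt(13)))*3 = (I*sqrt(26))*3 = 3*I*sqrt(26)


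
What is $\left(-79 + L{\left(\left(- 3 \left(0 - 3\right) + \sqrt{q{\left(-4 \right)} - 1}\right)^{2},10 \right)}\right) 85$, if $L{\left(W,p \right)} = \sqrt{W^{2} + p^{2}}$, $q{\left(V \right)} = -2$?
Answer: $-6715 + 170 \sqrt{1303 + 702 i \sqrt{3}} \approx -38.094 + 2631.4 i$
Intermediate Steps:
$\left(-79 + L{\left(\left(- 3 \left(0 - 3\right) + \sqrt{q{\left(-4 \right)} - 1}\right)^{2},10 \right)}\right) 85 = \left(-79 + \sqrt{\left(\left(- 3 \left(0 - 3\right) + \sqrt{-2 - 1}\right)^{2}\right)^{2} + 10^{2}}\right) 85 = \left(-79 + \sqrt{\left(\left(\left(-3\right) \left(-3\right) + \sqrt{-3}\right)^{2}\right)^{2} + 100}\right) 85 = \left(-79 + \sqrt{\left(\left(9 + i \sqrt{3}\right)^{2}\right)^{2} + 100}\right) 85 = \left(-79 + \sqrt{\left(9 + i \sqrt{3}\right)^{4} + 100}\right) 85 = \left(-79 + \sqrt{100 + \left(9 + i \sqrt{3}\right)^{4}}\right) 85 = -6715 + 85 \sqrt{100 + \left(9 + i \sqrt{3}\right)^{4}}$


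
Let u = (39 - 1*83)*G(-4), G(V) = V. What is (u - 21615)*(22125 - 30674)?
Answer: 183282011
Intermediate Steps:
u = 176 (u = (39 - 1*83)*(-4) = (39 - 83)*(-4) = -44*(-4) = 176)
(u - 21615)*(22125 - 30674) = (176 - 21615)*(22125 - 30674) = -21439*(-8549) = 183282011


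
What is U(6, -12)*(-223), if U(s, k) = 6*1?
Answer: -1338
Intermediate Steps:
U(s, k) = 6
U(6, -12)*(-223) = 6*(-223) = -1338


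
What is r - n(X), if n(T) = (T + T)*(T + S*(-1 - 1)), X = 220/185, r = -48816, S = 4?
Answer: -66806928/1369 ≈ -48800.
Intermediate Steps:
X = 44/37 (X = 220*(1/185) = 44/37 ≈ 1.1892)
n(T) = 2*T*(-8 + T) (n(T) = (T + T)*(T + 4*(-1 - 1)) = (2*T)*(T + 4*(-2)) = (2*T)*(T - 8) = (2*T)*(-8 + T) = 2*T*(-8 + T))
r - n(X) = -48816 - 2*44*(-8 + 44/37)/37 = -48816 - 2*44*(-252)/(37*37) = -48816 - 1*(-22176/1369) = -48816 + 22176/1369 = -66806928/1369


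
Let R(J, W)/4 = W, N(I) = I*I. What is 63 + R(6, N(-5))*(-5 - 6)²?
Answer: 12163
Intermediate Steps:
N(I) = I²
R(J, W) = 4*W
63 + R(6, N(-5))*(-5 - 6)² = 63 + (4*(-5)²)*(-5 - 6)² = 63 + (4*25)*(-11)² = 63 + 100*121 = 63 + 12100 = 12163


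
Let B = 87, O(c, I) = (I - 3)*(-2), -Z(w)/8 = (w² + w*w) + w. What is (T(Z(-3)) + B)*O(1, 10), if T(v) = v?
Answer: 462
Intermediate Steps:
Z(w) = -16*w² - 8*w (Z(w) = -8*((w² + w*w) + w) = -8*((w² + w²) + w) = -8*(2*w² + w) = -8*(w + 2*w²) = -16*w² - 8*w)
O(c, I) = 6 - 2*I (O(c, I) = (-3 + I)*(-2) = 6 - 2*I)
(T(Z(-3)) + B)*O(1, 10) = (-8*(-3)*(1 + 2*(-3)) + 87)*(6 - 2*10) = (-8*(-3)*(1 - 6) + 87)*(6 - 20) = (-8*(-3)*(-5) + 87)*(-14) = (-120 + 87)*(-14) = -33*(-14) = 462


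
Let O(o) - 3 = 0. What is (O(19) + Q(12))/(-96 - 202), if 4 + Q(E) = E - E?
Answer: 1/298 ≈ 0.0033557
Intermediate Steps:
Q(E) = -4 (Q(E) = -4 + (E - E) = -4 + 0 = -4)
O(o) = 3 (O(o) = 3 + 0 = 3)
(O(19) + Q(12))/(-96 - 202) = (3 - 4)/(-96 - 202) = -1/(-298) = -1*(-1/298) = 1/298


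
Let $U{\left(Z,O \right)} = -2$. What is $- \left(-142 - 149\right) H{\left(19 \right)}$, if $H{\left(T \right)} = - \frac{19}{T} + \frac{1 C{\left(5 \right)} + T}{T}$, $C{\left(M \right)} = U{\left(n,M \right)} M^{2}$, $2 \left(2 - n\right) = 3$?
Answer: $- \frac{14550}{19} \approx -765.79$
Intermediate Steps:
$n = \frac{1}{2}$ ($n = 2 - \frac{3}{2} = \frac{1}{2} \approx 0.5$)
$C{\left(M \right)} = - 2 M^{2}$
$H{\left(T \right)} = - \frac{19}{T} + \frac{-50 + T}{T}$ ($H{\left(T \right)} = - \frac{19}{T} + \frac{1 \left(- 2 \cdot 5^{2}\right) + T}{T} = - \frac{19}{T} + \frac{1 \left(\left(-2\right) 25\right) + T}{T} = - \frac{19}{T} + \frac{1 \left(-50\right) + T}{T} = - \frac{19}{T} + \frac{-50 + T}{T}$)
$- \left(-142 - 149\right) H{\left(19 \right)} = - \left(-142 - 149\right) \frac{-69 + 19}{19} = - \left(-291\right) \frac{1}{19} \left(-50\right) = - \frac{\left(-291\right) \left(-50\right)}{19} = \left(-1\right) \frac{14550}{19} = - \frac{14550}{19}$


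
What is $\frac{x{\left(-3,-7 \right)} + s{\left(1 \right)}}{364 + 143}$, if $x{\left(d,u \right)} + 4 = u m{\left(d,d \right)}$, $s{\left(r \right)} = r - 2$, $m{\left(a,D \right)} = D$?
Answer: $\frac{16}{507} \approx 0.031558$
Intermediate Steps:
$s{\left(r \right)} = -2 + r$ ($s{\left(r \right)} = r - 2 = -2 + r$)
$x{\left(d,u \right)} = -4 + d u$ ($x{\left(d,u \right)} = -4 + u d = -4 + d u$)
$\frac{x{\left(-3,-7 \right)} + s{\left(1 \right)}}{364 + 143} = \frac{\left(-4 - -21\right) + \left(-2 + 1\right)}{364 + 143} = \frac{\left(-4 + 21\right) - 1}{507} = \left(17 - 1\right) \frac{1}{507} = 16 \cdot \frac{1}{507} = \frac{16}{507}$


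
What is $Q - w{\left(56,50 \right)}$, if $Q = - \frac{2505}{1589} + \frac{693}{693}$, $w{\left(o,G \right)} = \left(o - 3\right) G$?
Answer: $- \frac{4211766}{1589} \approx -2650.6$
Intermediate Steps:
$w{\left(o,G \right)} = G \left(-3 + o\right)$ ($w{\left(o,G \right)} = \left(-3 + o\right) G = G \left(-3 + o\right)$)
$Q = - \frac{916}{1589}$ ($Q = \left(-2505\right) \frac{1}{1589} + 693 \cdot \frac{1}{693} = - \frac{2505}{1589} + 1 = - \frac{916}{1589} \approx -0.57646$)
$Q - w{\left(56,50 \right)} = - \frac{916}{1589} - 50 \left(-3 + 56\right) = - \frac{916}{1589} - 50 \cdot 53 = - \frac{916}{1589} - 2650 = - \frac{4211766}{1589}$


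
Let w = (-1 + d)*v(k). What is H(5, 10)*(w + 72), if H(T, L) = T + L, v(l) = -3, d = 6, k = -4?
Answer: 855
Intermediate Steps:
H(T, L) = L + T
w = -15 (w = (-1 + 6)*(-3) = 5*(-3) = -15)
H(5, 10)*(w + 72) = (10 + 5)*(-15 + 72) = 15*57 = 855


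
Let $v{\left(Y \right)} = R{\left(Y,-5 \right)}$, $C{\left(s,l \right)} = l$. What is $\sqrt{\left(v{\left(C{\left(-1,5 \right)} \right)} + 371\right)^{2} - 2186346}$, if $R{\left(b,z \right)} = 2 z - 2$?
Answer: $i \sqrt{2057465} \approx 1434.4 i$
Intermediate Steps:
$R{\left(b,z \right)} = -2 + 2 z$
$v{\left(Y \right)} = -12$ ($v{\left(Y \right)} = -2 + 2 \left(-5\right) = -2 - 10 = -12$)
$\sqrt{\left(v{\left(C{\left(-1,5 \right)} \right)} + 371\right)^{2} - 2186346} = \sqrt{\left(-12 + 371\right)^{2} - 2186346} = \sqrt{359^{2} - 2186346} = \sqrt{128881 - 2186346} = \sqrt{-2057465} = i \sqrt{2057465}$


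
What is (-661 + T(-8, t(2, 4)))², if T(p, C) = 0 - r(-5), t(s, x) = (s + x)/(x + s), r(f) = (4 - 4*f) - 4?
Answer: 463761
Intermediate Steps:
r(f) = -4*f
t(s, x) = 1 (t(s, x) = (s + x)/(s + x) = 1)
T(p, C) = -20 (T(p, C) = 0 - (-4)*(-5) = 0 - 1*20 = 0 - 20 = -20)
(-661 + T(-8, t(2, 4)))² = (-661 - 20)² = (-681)² = 463761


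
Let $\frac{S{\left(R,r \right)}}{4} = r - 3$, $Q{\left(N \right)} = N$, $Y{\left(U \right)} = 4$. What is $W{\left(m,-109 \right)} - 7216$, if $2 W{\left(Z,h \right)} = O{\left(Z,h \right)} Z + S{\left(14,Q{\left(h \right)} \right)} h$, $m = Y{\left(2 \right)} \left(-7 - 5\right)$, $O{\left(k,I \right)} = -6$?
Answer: $17344$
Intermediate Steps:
$S{\left(R,r \right)} = -12 + 4 r$ ($S{\left(R,r \right)} = 4 \left(r - 3\right) = 4 \left(-3 + r\right) = -12 + 4 r$)
$m = -48$ ($m = 4 \left(-7 - 5\right) = 4 \left(-12\right) = -48$)
$W{\left(Z,h \right)} = - 3 Z + \frac{h \left(-12 + 4 h\right)}{2}$ ($W{\left(Z,h \right)} = \frac{- 6 Z + \left(-12 + 4 h\right) h}{2} = \frac{- 6 Z + h \left(-12 + 4 h\right)}{2} = - 3 Z + \frac{h \left(-12 + 4 h\right)}{2}$)
$W{\left(m,-109 \right)} - 7216 = \left(\left(-3\right) \left(-48\right) + 2 \left(-109\right) \left(-3 - 109\right)\right) - 7216 = \left(144 + 2 \left(-109\right) \left(-112\right)\right) - 7216 = \left(144 + 24416\right) - 7216 = 24560 - 7216 = 17344$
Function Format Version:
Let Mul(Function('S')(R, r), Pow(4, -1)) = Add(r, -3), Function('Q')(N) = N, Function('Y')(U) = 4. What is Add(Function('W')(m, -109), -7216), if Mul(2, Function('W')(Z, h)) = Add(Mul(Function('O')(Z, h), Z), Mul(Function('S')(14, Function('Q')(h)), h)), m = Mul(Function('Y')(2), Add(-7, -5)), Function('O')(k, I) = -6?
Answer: 17344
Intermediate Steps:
Function('S')(R, r) = Add(-12, Mul(4, r)) (Function('S')(R, r) = Mul(4, Add(r, -3)) = Mul(4, Add(-3, r)) = Add(-12, Mul(4, r)))
m = -48 (m = Mul(4, Add(-7, -5)) = Mul(4, -12) = -48)
Function('W')(Z, h) = Add(Mul(-3, Z), Mul(Rational(1, 2), h, Add(-12, Mul(4, h)))) (Function('W')(Z, h) = Mul(Rational(1, 2), Add(Mul(-6, Z), Mul(Add(-12, Mul(4, h)), h))) = Mul(Rational(1, 2), Add(Mul(-6, Z), Mul(h, Add(-12, Mul(4, h))))) = Add(Mul(-3, Z), Mul(Rational(1, 2), h, Add(-12, Mul(4, h)))))
Add(Function('W')(m, -109), -7216) = Add(Add(Mul(-3, -48), Mul(2, -109, Add(-3, -109))), -7216) = Add(Add(144, Mul(2, -109, -112)), -7216) = Add(Add(144, 24416), -7216) = Add(24560, -7216) = 17344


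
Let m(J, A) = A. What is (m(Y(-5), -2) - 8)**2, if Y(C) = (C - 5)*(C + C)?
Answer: 100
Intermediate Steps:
Y(C) = 2*C*(-5 + C) (Y(C) = (-5 + C)*(2*C) = 2*C*(-5 + C))
(m(Y(-5), -2) - 8)**2 = (-2 - 8)**2 = (-10)**2 = 100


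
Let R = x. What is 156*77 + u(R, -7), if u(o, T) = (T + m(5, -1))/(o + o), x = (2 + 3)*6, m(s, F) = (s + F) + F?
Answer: 180179/15 ≈ 12012.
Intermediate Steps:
m(s, F) = s + 2*F (m(s, F) = (F + s) + F = s + 2*F)
x = 30 (x = 5*6 = 30)
R = 30
u(o, T) = (3 + T)/(2*o) (u(o, T) = (T + (5 + 2*(-1)))/(o + o) = (T + (5 - 2))/((2*o)) = (T + 3)*(1/(2*o)) = (3 + T)*(1/(2*o)) = (3 + T)/(2*o))
156*77 + u(R, -7) = 156*77 + (½)*(3 - 7)/30 = 12012 + (½)*(1/30)*(-4) = 12012 - 1/15 = 180179/15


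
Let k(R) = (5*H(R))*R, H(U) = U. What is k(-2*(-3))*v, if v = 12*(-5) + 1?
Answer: -10620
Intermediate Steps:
v = -59 (v = -60 + 1 = -59)
k(R) = 5*R**2 (k(R) = (5*R)*R = 5*R**2)
k(-2*(-3))*v = (5*(-2*(-3))**2)*(-59) = (5*6**2)*(-59) = (5*36)*(-59) = 180*(-59) = -10620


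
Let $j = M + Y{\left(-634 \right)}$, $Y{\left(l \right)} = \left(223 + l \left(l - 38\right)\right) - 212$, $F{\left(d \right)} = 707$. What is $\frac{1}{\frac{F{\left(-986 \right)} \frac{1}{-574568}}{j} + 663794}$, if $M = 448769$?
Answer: $\frac{502648174304}{333654842213948669} \approx 1.5065 \cdot 10^{-6}$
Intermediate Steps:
$Y{\left(l \right)} = 11 + l \left(-38 + l\right)$ ($Y{\left(l \right)} = \left(223 + l \left(-38 + l\right)\right) - 212 = 11 + l \left(-38 + l\right)$)
$j = 874828$ ($j = 448769 + \left(11 + \left(-634\right)^{2} - -24092\right) = 448769 + \left(11 + 401956 + 24092\right) = 448769 + 426059 = 874828$)
$\frac{1}{\frac{F{\left(-986 \right)} \frac{1}{-574568}}{j} + 663794} = \frac{1}{\frac{707 \frac{1}{-574568}}{874828} + 663794} = \frac{1}{707 \left(- \frac{1}{574568}\right) \frac{1}{874828} + 663794} = \frac{1}{\left(- \frac{707}{574568}\right) \frac{1}{874828} + 663794} = \frac{1}{- \frac{707}{502648174304} + 663794} = \frac{1}{\frac{333654842213948669}{502648174304}} = \frac{502648174304}{333654842213948669}$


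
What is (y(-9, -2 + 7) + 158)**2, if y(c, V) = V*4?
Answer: 31684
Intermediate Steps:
y(c, V) = 4*V
(y(-9, -2 + 7) + 158)**2 = (4*(-2 + 7) + 158)**2 = (4*5 + 158)**2 = (20 + 158)**2 = 178**2 = 31684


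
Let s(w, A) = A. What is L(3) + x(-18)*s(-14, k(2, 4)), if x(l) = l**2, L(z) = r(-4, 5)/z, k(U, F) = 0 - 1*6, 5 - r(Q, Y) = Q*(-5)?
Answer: -1949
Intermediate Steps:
r(Q, Y) = 5 + 5*Q (r(Q, Y) = 5 - Q*(-5) = 5 - (-5)*Q = 5 + 5*Q)
k(U, F) = -6 (k(U, F) = 0 - 6 = -6)
L(z) = -15/z (L(z) = (5 + 5*(-4))/z = (5 - 20)/z = -15/z)
L(3) + x(-18)*s(-14, k(2, 4)) = -15/3 + (-18)**2*(-6) = -15*1/3 + 324*(-6) = -5 - 1944 = -1949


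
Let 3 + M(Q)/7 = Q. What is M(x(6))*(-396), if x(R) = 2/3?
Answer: 6468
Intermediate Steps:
x(R) = ⅔ (x(R) = 2*(⅓) = ⅔)
M(Q) = -21 + 7*Q
M(x(6))*(-396) = (-21 + 7*(⅔))*(-396) = (-21 + 14/3)*(-396) = -49/3*(-396) = 6468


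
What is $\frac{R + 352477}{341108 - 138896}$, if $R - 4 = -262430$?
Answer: $\frac{30017}{67404} \approx 0.44533$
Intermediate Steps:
$R = -262426$ ($R = 4 - 262430 = -262426$)
$\frac{R + 352477}{341108 - 138896} = \frac{-262426 + 352477}{341108 - 138896} = \frac{90051}{202212} = 90051 \cdot \frac{1}{202212} = \frac{30017}{67404}$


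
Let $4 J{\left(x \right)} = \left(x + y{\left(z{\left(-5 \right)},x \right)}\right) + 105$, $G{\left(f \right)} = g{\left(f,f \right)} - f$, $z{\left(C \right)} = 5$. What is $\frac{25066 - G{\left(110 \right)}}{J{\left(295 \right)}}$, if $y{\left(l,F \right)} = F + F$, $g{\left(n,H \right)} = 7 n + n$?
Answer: $\frac{48592}{495} \approx 98.166$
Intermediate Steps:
$g{\left(n,H \right)} = 8 n$
$y{\left(l,F \right)} = 2 F$
$G{\left(f \right)} = 7 f$ ($G{\left(f \right)} = 8 f - f = 7 f$)
$J{\left(x \right)} = \frac{105}{4} + \frac{3 x}{4}$ ($J{\left(x \right)} = \frac{\left(x + 2 x\right) + 105}{4} = \frac{3 x + 105}{4} = \frac{105 + 3 x}{4} = \frac{105}{4} + \frac{3 x}{4}$)
$\frac{25066 - G{\left(110 \right)}}{J{\left(295 \right)}} = \frac{25066 - 7 \cdot 110}{\frac{105}{4} + \frac{3}{4} \cdot 295} = \frac{25066 - 770}{\frac{105}{4} + \frac{885}{4}} = \frac{25066 - 770}{\frac{495}{2}} = 24296 \cdot \frac{2}{495} = \frac{48592}{495}$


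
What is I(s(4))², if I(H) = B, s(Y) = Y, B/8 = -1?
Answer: 64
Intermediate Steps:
B = -8 (B = 8*(-1) = -8)
I(H) = -8
I(s(4))² = (-8)² = 64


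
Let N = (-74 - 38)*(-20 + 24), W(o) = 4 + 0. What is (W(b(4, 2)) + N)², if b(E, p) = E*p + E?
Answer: 197136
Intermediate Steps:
b(E, p) = E + E*p
W(o) = 4
N = -448 (N = -112*4 = -448)
(W(b(4, 2)) + N)² = (4 - 448)² = (-444)² = 197136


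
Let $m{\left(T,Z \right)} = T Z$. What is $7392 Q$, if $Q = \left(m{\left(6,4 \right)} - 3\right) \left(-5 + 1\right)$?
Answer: $-620928$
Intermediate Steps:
$Q = -84$ ($Q = \left(6 \cdot 4 - 3\right) \left(-5 + 1\right) = \left(24 - 3\right) \left(-4\right) = 21 \left(-4\right) = -84$)
$7392 Q = 7392 \left(-84\right) = -620928$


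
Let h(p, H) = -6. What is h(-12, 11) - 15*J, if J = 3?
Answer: -51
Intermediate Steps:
h(-12, 11) - 15*J = -6 - 15*3 = -6 - 45 = -51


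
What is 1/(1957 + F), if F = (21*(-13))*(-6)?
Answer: 1/3595 ≈ 0.00027816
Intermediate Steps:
F = 1638 (F = -273*(-6) = 1638)
1/(1957 + F) = 1/(1957 + 1638) = 1/3595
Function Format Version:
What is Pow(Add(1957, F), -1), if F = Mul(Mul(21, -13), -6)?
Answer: Rational(1, 3595) ≈ 0.00027816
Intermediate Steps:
F = 1638 (F = Mul(-273, -6) = 1638)
Pow(Add(1957, F), -1) = Pow(Add(1957, 1638), -1) = Pow(3595, -1) = Rational(1, 3595)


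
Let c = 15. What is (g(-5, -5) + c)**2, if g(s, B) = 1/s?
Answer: 5476/25 ≈ 219.04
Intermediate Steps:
(g(-5, -5) + c)**2 = (1/(-5) + 15)**2 = (-1/5 + 15)**2 = (74/5)**2 = 5476/25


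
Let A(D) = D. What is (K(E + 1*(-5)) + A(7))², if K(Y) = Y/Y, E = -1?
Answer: 64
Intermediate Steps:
K(Y) = 1
(K(E + 1*(-5)) + A(7))² = (1 + 7)² = 8² = 64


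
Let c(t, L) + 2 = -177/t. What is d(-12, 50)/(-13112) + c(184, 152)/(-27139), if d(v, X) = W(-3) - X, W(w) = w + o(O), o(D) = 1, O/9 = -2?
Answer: 33351499/8184471064 ≈ 0.0040750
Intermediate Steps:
O = -18 (O = 9*(-2) = -18)
W(w) = 1 + w (W(w) = w + 1 = 1 + w)
c(t, L) = -2 - 177/t
d(v, X) = -2 - X (d(v, X) = (1 - 3) - X = -2 - X)
d(-12, 50)/(-13112) + c(184, 152)/(-27139) = (-2 - 1*50)/(-13112) + (-2 - 177/184)/(-27139) = (-2 - 50)*(-1/13112) + (-2 - 177*1/184)*(-1/27139) = -52*(-1/13112) + (-2 - 177/184)*(-1/27139) = 13/3278 - 545/184*(-1/27139) = 13/3278 + 545/4993576 = 33351499/8184471064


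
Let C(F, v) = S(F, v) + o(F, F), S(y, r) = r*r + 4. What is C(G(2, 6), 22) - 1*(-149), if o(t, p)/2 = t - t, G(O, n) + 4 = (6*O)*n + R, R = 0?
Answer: 637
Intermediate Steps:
G(O, n) = -4 + 6*O*n (G(O, n) = -4 + ((6*O)*n + 0) = -4 + (6*O*n + 0) = -4 + 6*O*n)
o(t, p) = 0 (o(t, p) = 2*(t - t) = 2*0 = 0)
S(y, r) = 4 + r**2 (S(y, r) = r**2 + 4 = 4 + r**2)
C(F, v) = 4 + v**2 (C(F, v) = (4 + v**2) + 0 = 4 + v**2)
C(G(2, 6), 22) - 1*(-149) = (4 + 22**2) - 1*(-149) = (4 + 484) + 149 = 488 + 149 = 637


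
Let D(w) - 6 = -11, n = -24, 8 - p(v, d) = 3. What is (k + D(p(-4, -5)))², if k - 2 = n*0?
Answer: 9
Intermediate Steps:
p(v, d) = 5 (p(v, d) = 8 - 1*3 = 8 - 3 = 5)
D(w) = -5 (D(w) = 6 - 11 = -5)
k = 2 (k = 2 - 24*0 = 2 + 0 = 2)
(k + D(p(-4, -5)))² = (2 - 5)² = (-3)² = 9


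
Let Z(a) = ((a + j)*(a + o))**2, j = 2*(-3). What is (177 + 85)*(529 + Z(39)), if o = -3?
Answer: 369910726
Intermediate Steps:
j = -6
Z(a) = (-6 + a)**2*(-3 + a)**2 (Z(a) = ((a - 6)*(a - 3))**2 = ((-6 + a)*(-3 + a))**2 = (-6 + a)**2*(-3 + a)**2)
(177 + 85)*(529 + Z(39)) = (177 + 85)*(529 + (-6 + 39)**2*(-3 + 39)**2) = 262*(529 + 33**2*36**2) = 262*(529 + 1089*1296) = 262*(529 + 1411344) = 262*1411873 = 369910726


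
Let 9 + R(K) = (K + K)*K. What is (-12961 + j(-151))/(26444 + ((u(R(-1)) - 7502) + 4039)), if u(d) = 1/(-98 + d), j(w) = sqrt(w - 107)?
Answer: -1360905/2413004 + 105*I*sqrt(258)/2413004 ≈ -0.56399 + 0.00069894*I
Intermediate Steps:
j(w) = sqrt(-107 + w)
R(K) = -9 + 2*K**2 (R(K) = -9 + (K + K)*K = -9 + (2*K)*K = -9 + 2*K**2)
(-12961 + j(-151))/(26444 + ((u(R(-1)) - 7502) + 4039)) = (-12961 + sqrt(-107 - 151))/(26444 + ((1/(-98 + (-9 + 2*(-1)**2)) - 7502) + 4039)) = (-12961 + sqrt(-258))/(26444 + ((1/(-98 + (-9 + 2*1)) - 7502) + 4039)) = (-12961 + I*sqrt(258))/(26444 + ((1/(-98 + (-9 + 2)) - 7502) + 4039)) = (-12961 + I*sqrt(258))/(26444 + ((1/(-98 - 7) - 7502) + 4039)) = (-12961 + I*sqrt(258))/(26444 + ((1/(-105) - 7502) + 4039)) = (-12961 + I*sqrt(258))/(26444 + ((-1/105 - 7502) + 4039)) = (-12961 + I*sqrt(258))/(26444 + (-787711/105 + 4039)) = (-12961 + I*sqrt(258))/(26444 - 363616/105) = (-12961 + I*sqrt(258))/(2413004/105) = (-12961 + I*sqrt(258))*(105/2413004) = -1360905/2413004 + 105*I*sqrt(258)/2413004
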